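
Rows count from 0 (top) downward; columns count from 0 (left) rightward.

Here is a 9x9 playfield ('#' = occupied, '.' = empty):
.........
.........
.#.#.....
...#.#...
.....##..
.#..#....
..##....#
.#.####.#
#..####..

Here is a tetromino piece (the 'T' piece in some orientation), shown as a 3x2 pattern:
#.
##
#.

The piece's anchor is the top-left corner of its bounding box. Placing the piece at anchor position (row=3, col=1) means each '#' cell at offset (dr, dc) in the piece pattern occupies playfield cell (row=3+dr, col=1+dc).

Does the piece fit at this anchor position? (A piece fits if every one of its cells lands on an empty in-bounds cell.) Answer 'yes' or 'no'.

Answer: no

Derivation:
Check each piece cell at anchor (3, 1):
  offset (0,0) -> (3,1): empty -> OK
  offset (1,0) -> (4,1): empty -> OK
  offset (1,1) -> (4,2): empty -> OK
  offset (2,0) -> (5,1): occupied ('#') -> FAIL
All cells valid: no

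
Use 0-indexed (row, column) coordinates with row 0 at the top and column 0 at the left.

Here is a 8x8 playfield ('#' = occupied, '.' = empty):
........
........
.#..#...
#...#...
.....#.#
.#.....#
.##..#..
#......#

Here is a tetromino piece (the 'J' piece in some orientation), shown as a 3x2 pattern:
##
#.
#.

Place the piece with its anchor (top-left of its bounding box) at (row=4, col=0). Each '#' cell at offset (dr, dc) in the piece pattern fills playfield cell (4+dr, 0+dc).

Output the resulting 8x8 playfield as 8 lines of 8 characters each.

Answer: ........
........
.#..#...
#...#...
##...#.#
##.....#
###..#..
#......#

Derivation:
Fill (4+0,0+0) = (4,0)
Fill (4+0,0+1) = (4,1)
Fill (4+1,0+0) = (5,0)
Fill (4+2,0+0) = (6,0)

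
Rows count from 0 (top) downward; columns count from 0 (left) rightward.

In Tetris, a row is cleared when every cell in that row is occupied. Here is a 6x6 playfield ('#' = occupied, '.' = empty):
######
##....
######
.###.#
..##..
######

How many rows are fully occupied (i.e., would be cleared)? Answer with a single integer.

Answer: 3

Derivation:
Check each row:
  row 0: 0 empty cells -> FULL (clear)
  row 1: 4 empty cells -> not full
  row 2: 0 empty cells -> FULL (clear)
  row 3: 2 empty cells -> not full
  row 4: 4 empty cells -> not full
  row 5: 0 empty cells -> FULL (clear)
Total rows cleared: 3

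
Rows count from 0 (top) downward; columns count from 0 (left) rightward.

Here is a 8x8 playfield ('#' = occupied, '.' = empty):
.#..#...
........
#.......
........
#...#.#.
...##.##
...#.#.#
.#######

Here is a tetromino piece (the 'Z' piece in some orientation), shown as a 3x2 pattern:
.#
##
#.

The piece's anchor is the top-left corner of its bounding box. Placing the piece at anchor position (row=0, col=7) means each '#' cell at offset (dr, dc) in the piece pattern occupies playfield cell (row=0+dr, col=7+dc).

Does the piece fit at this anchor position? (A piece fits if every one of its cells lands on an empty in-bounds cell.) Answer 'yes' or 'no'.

Answer: no

Derivation:
Check each piece cell at anchor (0, 7):
  offset (0,1) -> (0,8): out of bounds -> FAIL
  offset (1,0) -> (1,7): empty -> OK
  offset (1,1) -> (1,8): out of bounds -> FAIL
  offset (2,0) -> (2,7): empty -> OK
All cells valid: no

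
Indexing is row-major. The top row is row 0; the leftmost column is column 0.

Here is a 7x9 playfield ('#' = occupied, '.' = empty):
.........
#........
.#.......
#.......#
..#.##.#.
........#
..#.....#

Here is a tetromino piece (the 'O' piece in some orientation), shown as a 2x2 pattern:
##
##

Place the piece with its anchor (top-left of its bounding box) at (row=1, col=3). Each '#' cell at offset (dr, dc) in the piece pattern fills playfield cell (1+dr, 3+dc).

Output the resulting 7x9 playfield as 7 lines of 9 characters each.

Answer: .........
#..##....
.#.##....
#.......#
..#.##.#.
........#
..#.....#

Derivation:
Fill (1+0,3+0) = (1,3)
Fill (1+0,3+1) = (1,4)
Fill (1+1,3+0) = (2,3)
Fill (1+1,3+1) = (2,4)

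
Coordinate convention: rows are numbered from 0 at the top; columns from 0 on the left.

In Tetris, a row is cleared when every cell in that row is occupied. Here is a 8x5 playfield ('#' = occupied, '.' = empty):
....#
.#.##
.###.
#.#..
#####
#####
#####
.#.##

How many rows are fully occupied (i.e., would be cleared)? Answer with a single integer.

Answer: 3

Derivation:
Check each row:
  row 0: 4 empty cells -> not full
  row 1: 2 empty cells -> not full
  row 2: 2 empty cells -> not full
  row 3: 3 empty cells -> not full
  row 4: 0 empty cells -> FULL (clear)
  row 5: 0 empty cells -> FULL (clear)
  row 6: 0 empty cells -> FULL (clear)
  row 7: 2 empty cells -> not full
Total rows cleared: 3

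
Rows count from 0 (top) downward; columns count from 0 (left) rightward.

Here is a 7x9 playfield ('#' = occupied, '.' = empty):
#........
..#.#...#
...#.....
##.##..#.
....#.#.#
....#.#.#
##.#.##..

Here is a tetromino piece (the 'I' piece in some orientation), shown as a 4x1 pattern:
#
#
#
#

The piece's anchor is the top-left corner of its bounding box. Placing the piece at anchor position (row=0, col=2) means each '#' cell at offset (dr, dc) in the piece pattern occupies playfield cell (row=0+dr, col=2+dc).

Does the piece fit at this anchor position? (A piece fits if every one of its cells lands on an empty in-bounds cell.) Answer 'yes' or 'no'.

Answer: no

Derivation:
Check each piece cell at anchor (0, 2):
  offset (0,0) -> (0,2): empty -> OK
  offset (1,0) -> (1,2): occupied ('#') -> FAIL
  offset (2,0) -> (2,2): empty -> OK
  offset (3,0) -> (3,2): empty -> OK
All cells valid: no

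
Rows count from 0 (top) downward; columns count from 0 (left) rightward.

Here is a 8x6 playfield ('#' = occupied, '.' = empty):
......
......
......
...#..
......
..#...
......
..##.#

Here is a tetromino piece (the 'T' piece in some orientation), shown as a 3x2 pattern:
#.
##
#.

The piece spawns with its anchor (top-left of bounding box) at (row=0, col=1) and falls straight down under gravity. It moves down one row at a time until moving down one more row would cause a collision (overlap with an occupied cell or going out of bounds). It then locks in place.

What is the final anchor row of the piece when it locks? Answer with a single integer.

Spawn at (row=0, col=1). Try each row:
  row 0: fits
  row 1: fits
  row 2: fits
  row 3: fits
  row 4: blocked -> lock at row 3

Answer: 3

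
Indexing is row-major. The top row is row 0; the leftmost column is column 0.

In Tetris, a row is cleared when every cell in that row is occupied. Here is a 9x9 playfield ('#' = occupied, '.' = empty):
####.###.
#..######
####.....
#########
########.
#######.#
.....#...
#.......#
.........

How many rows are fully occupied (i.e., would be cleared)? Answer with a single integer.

Check each row:
  row 0: 2 empty cells -> not full
  row 1: 2 empty cells -> not full
  row 2: 5 empty cells -> not full
  row 3: 0 empty cells -> FULL (clear)
  row 4: 1 empty cell -> not full
  row 5: 1 empty cell -> not full
  row 6: 8 empty cells -> not full
  row 7: 7 empty cells -> not full
  row 8: 9 empty cells -> not full
Total rows cleared: 1

Answer: 1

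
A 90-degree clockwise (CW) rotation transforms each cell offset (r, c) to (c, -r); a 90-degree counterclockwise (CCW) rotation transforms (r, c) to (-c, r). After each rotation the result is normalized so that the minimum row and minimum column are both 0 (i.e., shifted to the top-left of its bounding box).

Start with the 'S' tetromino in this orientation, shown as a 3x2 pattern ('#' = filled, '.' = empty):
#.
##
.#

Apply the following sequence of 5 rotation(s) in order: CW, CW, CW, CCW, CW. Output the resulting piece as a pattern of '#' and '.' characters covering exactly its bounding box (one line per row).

Start:
#.
##
.#
After rotation 1 (CW):
.##
##.
After rotation 2 (CW):
#.
##
.#
After rotation 3 (CW):
.##
##.
After rotation 4 (CCW):
#.
##
.#
After rotation 5 (CW):
.##
##.

Answer: .##
##.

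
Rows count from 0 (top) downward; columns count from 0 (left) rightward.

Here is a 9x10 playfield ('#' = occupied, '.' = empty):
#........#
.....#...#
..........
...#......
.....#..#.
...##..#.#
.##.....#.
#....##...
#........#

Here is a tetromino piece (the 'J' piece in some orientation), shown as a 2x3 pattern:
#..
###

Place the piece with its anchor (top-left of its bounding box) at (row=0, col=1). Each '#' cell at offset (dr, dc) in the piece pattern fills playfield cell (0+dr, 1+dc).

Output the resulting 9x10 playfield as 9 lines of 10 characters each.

Answer: ##.......#
.###.#...#
..........
...#......
.....#..#.
...##..#.#
.##.....#.
#....##...
#........#

Derivation:
Fill (0+0,1+0) = (0,1)
Fill (0+1,1+0) = (1,1)
Fill (0+1,1+1) = (1,2)
Fill (0+1,1+2) = (1,3)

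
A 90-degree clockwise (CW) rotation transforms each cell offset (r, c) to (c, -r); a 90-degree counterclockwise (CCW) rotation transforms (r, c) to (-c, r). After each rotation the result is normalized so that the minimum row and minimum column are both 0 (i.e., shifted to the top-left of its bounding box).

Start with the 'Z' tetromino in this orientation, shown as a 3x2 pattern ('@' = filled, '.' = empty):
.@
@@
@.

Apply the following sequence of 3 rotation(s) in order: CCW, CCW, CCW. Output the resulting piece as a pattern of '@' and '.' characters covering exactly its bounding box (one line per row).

Answer: @@.
.@@

Derivation:
Start:
.@
@@
@.
After rotation 1 (CCW):
@@.
.@@
After rotation 2 (CCW):
.@
@@
@.
After rotation 3 (CCW):
@@.
.@@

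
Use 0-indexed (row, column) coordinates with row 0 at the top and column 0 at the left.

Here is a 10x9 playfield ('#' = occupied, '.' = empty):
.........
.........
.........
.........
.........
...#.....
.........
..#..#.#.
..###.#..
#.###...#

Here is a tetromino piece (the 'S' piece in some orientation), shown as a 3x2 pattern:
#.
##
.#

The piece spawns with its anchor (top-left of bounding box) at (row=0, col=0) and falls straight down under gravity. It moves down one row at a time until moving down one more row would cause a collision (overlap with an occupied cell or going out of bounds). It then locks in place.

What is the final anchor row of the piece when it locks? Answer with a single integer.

Answer: 7

Derivation:
Spawn at (row=0, col=0). Try each row:
  row 0: fits
  row 1: fits
  row 2: fits
  row 3: fits
  row 4: fits
  row 5: fits
  row 6: fits
  row 7: fits
  row 8: blocked -> lock at row 7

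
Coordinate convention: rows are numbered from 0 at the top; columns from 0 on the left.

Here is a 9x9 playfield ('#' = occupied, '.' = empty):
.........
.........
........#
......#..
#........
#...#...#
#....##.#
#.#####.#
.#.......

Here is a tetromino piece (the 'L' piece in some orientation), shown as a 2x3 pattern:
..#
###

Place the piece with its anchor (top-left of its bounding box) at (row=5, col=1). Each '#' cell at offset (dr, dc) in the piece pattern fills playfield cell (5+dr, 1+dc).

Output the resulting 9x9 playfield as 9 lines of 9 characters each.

Fill (5+0,1+2) = (5,3)
Fill (5+1,1+0) = (6,1)
Fill (5+1,1+1) = (6,2)
Fill (5+1,1+2) = (6,3)

Answer: .........
.........
........#
......#..
#........
#..##...#
####.##.#
#.#####.#
.#.......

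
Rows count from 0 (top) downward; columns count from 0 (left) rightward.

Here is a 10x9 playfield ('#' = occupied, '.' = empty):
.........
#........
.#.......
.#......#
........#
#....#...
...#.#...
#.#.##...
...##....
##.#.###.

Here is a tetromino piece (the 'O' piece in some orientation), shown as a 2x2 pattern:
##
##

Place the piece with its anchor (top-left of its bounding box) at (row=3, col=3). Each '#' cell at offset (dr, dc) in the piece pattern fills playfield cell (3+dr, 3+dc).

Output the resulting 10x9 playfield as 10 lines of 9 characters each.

Fill (3+0,3+0) = (3,3)
Fill (3+0,3+1) = (3,4)
Fill (3+1,3+0) = (4,3)
Fill (3+1,3+1) = (4,4)

Answer: .........
#........
.#.......
.#.##...#
...##...#
#....#...
...#.#...
#.#.##...
...##....
##.#.###.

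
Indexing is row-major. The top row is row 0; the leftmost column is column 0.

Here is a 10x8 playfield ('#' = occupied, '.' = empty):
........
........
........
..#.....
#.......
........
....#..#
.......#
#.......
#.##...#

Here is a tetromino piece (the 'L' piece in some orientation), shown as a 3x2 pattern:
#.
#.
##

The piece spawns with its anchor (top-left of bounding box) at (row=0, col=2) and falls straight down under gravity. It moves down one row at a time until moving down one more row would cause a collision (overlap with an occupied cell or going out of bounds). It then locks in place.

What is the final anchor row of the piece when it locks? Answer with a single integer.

Answer: 0

Derivation:
Spawn at (row=0, col=2). Try each row:
  row 0: fits
  row 1: blocked -> lock at row 0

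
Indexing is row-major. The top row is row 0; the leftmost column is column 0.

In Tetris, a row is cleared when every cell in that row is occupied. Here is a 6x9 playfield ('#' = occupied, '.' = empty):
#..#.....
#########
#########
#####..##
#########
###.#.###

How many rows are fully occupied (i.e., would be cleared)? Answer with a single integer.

Answer: 3

Derivation:
Check each row:
  row 0: 7 empty cells -> not full
  row 1: 0 empty cells -> FULL (clear)
  row 2: 0 empty cells -> FULL (clear)
  row 3: 2 empty cells -> not full
  row 4: 0 empty cells -> FULL (clear)
  row 5: 2 empty cells -> not full
Total rows cleared: 3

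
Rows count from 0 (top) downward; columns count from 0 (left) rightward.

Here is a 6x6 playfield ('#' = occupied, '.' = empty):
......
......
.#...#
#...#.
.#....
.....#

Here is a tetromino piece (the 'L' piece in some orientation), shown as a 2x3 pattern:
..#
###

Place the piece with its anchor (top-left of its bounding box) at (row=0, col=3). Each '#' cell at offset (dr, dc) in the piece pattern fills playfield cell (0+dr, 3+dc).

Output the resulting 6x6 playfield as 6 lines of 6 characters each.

Answer: .....#
...###
.#...#
#...#.
.#....
.....#

Derivation:
Fill (0+0,3+2) = (0,5)
Fill (0+1,3+0) = (1,3)
Fill (0+1,3+1) = (1,4)
Fill (0+1,3+2) = (1,5)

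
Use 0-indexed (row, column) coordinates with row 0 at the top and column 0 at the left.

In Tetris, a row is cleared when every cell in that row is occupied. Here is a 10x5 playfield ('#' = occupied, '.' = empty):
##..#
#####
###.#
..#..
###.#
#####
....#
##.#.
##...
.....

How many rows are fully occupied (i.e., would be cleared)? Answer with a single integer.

Answer: 2

Derivation:
Check each row:
  row 0: 2 empty cells -> not full
  row 1: 0 empty cells -> FULL (clear)
  row 2: 1 empty cell -> not full
  row 3: 4 empty cells -> not full
  row 4: 1 empty cell -> not full
  row 5: 0 empty cells -> FULL (clear)
  row 6: 4 empty cells -> not full
  row 7: 2 empty cells -> not full
  row 8: 3 empty cells -> not full
  row 9: 5 empty cells -> not full
Total rows cleared: 2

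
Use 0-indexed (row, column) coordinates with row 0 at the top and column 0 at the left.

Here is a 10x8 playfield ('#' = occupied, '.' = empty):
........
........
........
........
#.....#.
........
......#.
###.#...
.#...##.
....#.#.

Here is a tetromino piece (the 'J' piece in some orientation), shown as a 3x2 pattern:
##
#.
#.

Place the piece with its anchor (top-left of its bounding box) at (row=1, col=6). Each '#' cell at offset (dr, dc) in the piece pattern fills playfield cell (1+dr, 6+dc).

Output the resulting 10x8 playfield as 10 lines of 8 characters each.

Fill (1+0,6+0) = (1,6)
Fill (1+0,6+1) = (1,7)
Fill (1+1,6+0) = (2,6)
Fill (1+2,6+0) = (3,6)

Answer: ........
......##
......#.
......#.
#.....#.
........
......#.
###.#...
.#...##.
....#.#.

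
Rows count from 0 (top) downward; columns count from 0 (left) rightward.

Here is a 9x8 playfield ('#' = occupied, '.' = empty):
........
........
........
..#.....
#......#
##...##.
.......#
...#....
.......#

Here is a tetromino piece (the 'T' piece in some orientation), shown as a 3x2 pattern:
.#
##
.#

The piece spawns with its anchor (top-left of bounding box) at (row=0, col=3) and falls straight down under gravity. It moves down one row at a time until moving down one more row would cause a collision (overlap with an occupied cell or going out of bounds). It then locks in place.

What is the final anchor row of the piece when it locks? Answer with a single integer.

Spawn at (row=0, col=3). Try each row:
  row 0: fits
  row 1: fits
  row 2: fits
  row 3: fits
  row 4: fits
  row 5: fits
  row 6: blocked -> lock at row 5

Answer: 5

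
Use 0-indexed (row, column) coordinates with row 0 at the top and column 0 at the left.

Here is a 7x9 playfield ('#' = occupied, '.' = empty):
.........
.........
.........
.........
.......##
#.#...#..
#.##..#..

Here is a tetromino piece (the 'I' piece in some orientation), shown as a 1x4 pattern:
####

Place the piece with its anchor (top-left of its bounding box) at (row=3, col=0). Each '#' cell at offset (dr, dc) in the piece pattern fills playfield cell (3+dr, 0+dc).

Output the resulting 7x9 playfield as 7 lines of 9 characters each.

Fill (3+0,0+0) = (3,0)
Fill (3+0,0+1) = (3,1)
Fill (3+0,0+2) = (3,2)
Fill (3+0,0+3) = (3,3)

Answer: .........
.........
.........
####.....
.......##
#.#...#..
#.##..#..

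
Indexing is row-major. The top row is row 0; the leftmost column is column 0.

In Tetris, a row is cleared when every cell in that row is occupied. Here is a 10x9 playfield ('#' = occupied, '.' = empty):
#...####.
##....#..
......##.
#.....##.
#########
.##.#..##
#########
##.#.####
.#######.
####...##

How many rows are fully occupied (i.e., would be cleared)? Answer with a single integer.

Check each row:
  row 0: 4 empty cells -> not full
  row 1: 6 empty cells -> not full
  row 2: 7 empty cells -> not full
  row 3: 6 empty cells -> not full
  row 4: 0 empty cells -> FULL (clear)
  row 5: 4 empty cells -> not full
  row 6: 0 empty cells -> FULL (clear)
  row 7: 2 empty cells -> not full
  row 8: 2 empty cells -> not full
  row 9: 3 empty cells -> not full
Total rows cleared: 2

Answer: 2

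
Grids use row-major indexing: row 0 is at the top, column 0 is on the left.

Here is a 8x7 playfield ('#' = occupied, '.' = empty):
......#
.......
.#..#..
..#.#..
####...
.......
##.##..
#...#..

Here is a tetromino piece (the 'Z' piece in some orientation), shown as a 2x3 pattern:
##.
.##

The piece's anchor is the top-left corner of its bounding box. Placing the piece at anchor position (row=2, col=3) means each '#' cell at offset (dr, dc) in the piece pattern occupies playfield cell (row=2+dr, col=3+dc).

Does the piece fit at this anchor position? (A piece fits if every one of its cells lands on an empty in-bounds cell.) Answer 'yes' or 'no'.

Check each piece cell at anchor (2, 3):
  offset (0,0) -> (2,3): empty -> OK
  offset (0,1) -> (2,4): occupied ('#') -> FAIL
  offset (1,1) -> (3,4): occupied ('#') -> FAIL
  offset (1,2) -> (3,5): empty -> OK
All cells valid: no

Answer: no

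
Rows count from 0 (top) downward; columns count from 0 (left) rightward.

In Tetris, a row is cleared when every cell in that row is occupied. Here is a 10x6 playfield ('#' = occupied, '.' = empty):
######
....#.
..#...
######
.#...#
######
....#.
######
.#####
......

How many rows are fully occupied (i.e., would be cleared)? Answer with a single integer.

Answer: 4

Derivation:
Check each row:
  row 0: 0 empty cells -> FULL (clear)
  row 1: 5 empty cells -> not full
  row 2: 5 empty cells -> not full
  row 3: 0 empty cells -> FULL (clear)
  row 4: 4 empty cells -> not full
  row 5: 0 empty cells -> FULL (clear)
  row 6: 5 empty cells -> not full
  row 7: 0 empty cells -> FULL (clear)
  row 8: 1 empty cell -> not full
  row 9: 6 empty cells -> not full
Total rows cleared: 4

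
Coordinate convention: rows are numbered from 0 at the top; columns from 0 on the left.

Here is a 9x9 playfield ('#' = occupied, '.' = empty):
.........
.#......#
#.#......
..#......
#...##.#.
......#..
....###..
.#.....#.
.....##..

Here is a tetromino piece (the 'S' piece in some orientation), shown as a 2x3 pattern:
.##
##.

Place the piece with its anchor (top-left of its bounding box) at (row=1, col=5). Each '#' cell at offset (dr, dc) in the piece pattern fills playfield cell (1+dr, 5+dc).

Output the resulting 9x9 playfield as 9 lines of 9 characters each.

Fill (1+0,5+1) = (1,6)
Fill (1+0,5+2) = (1,7)
Fill (1+1,5+0) = (2,5)
Fill (1+1,5+1) = (2,6)

Answer: .........
.#....###
#.#..##..
..#......
#...##.#.
......#..
....###..
.#.....#.
.....##..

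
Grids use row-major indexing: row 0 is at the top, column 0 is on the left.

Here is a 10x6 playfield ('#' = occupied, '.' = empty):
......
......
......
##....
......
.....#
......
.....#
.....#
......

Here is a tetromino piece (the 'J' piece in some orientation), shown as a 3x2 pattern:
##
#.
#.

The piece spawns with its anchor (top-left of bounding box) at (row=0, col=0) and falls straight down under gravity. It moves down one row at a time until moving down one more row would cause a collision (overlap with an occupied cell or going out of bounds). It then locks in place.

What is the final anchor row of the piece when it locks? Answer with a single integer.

Answer: 0

Derivation:
Spawn at (row=0, col=0). Try each row:
  row 0: fits
  row 1: blocked -> lock at row 0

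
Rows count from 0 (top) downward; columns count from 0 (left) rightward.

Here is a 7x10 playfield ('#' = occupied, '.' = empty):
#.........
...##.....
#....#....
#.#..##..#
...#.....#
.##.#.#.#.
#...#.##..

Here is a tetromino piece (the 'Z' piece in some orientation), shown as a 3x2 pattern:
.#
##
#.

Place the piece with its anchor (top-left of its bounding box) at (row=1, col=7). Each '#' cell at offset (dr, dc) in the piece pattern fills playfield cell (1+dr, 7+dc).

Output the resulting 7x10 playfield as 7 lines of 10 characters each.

Fill (1+0,7+1) = (1,8)
Fill (1+1,7+0) = (2,7)
Fill (1+1,7+1) = (2,8)
Fill (1+2,7+0) = (3,7)

Answer: #.........
...##...#.
#....#.##.
#.#..###.#
...#.....#
.##.#.#.#.
#...#.##..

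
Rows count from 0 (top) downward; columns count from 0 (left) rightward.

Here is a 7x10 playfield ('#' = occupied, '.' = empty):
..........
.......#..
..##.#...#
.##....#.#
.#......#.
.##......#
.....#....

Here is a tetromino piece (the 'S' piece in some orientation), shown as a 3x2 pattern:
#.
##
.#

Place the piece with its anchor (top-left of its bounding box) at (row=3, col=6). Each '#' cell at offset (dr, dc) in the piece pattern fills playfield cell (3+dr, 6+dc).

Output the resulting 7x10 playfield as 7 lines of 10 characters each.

Answer: ..........
.......#..
..##.#...#
.##...##.#
.#....###.
.##....#.#
.....#....

Derivation:
Fill (3+0,6+0) = (3,6)
Fill (3+1,6+0) = (4,6)
Fill (3+1,6+1) = (4,7)
Fill (3+2,6+1) = (5,7)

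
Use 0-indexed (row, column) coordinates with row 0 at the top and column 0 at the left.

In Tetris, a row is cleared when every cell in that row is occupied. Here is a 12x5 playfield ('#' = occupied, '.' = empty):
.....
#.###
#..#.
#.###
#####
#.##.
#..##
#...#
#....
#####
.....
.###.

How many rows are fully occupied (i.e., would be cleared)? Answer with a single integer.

Check each row:
  row 0: 5 empty cells -> not full
  row 1: 1 empty cell -> not full
  row 2: 3 empty cells -> not full
  row 3: 1 empty cell -> not full
  row 4: 0 empty cells -> FULL (clear)
  row 5: 2 empty cells -> not full
  row 6: 2 empty cells -> not full
  row 7: 3 empty cells -> not full
  row 8: 4 empty cells -> not full
  row 9: 0 empty cells -> FULL (clear)
  row 10: 5 empty cells -> not full
  row 11: 2 empty cells -> not full
Total rows cleared: 2

Answer: 2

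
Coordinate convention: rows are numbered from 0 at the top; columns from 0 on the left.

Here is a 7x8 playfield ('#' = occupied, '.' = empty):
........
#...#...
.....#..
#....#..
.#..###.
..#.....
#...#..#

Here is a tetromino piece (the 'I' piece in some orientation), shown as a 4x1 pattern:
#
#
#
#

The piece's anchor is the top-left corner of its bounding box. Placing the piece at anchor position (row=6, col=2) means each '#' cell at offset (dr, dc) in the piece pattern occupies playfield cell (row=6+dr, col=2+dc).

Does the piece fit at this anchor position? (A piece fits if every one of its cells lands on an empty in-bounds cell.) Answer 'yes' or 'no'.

Check each piece cell at anchor (6, 2):
  offset (0,0) -> (6,2): empty -> OK
  offset (1,0) -> (7,2): out of bounds -> FAIL
  offset (2,0) -> (8,2): out of bounds -> FAIL
  offset (3,0) -> (9,2): out of bounds -> FAIL
All cells valid: no

Answer: no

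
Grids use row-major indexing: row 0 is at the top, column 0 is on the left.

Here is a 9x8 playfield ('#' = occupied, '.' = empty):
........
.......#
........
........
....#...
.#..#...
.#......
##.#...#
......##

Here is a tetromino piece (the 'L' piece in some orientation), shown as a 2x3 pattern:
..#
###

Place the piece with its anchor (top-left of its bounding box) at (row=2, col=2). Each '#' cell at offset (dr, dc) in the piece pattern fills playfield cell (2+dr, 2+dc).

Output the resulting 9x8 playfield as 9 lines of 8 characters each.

Fill (2+0,2+2) = (2,4)
Fill (2+1,2+0) = (3,2)
Fill (2+1,2+1) = (3,3)
Fill (2+1,2+2) = (3,4)

Answer: ........
.......#
....#...
..###...
....#...
.#..#...
.#......
##.#...#
......##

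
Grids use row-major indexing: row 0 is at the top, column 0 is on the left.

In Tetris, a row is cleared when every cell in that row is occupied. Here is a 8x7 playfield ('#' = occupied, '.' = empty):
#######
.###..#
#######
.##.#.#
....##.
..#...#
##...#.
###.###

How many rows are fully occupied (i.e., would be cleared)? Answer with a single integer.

Answer: 2

Derivation:
Check each row:
  row 0: 0 empty cells -> FULL (clear)
  row 1: 3 empty cells -> not full
  row 2: 0 empty cells -> FULL (clear)
  row 3: 3 empty cells -> not full
  row 4: 5 empty cells -> not full
  row 5: 5 empty cells -> not full
  row 6: 4 empty cells -> not full
  row 7: 1 empty cell -> not full
Total rows cleared: 2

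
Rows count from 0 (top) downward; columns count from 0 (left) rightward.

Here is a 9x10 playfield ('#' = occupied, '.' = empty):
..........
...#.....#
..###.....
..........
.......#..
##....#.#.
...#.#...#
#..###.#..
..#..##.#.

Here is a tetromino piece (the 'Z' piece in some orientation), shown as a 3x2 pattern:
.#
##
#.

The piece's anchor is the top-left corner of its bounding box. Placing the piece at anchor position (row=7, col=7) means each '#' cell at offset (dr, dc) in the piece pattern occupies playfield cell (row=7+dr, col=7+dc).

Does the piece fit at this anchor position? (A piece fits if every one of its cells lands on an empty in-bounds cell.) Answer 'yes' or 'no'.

Answer: no

Derivation:
Check each piece cell at anchor (7, 7):
  offset (0,1) -> (7,8): empty -> OK
  offset (1,0) -> (8,7): empty -> OK
  offset (1,1) -> (8,8): occupied ('#') -> FAIL
  offset (2,0) -> (9,7): out of bounds -> FAIL
All cells valid: no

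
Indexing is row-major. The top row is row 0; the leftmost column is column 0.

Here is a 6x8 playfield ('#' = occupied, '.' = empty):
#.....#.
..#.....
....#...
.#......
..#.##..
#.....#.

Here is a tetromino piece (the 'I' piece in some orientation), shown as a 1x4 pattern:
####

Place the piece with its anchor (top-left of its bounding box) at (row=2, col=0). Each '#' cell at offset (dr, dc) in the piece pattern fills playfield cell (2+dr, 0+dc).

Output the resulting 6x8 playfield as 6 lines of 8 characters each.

Answer: #.....#.
..#.....
#####...
.#......
..#.##..
#.....#.

Derivation:
Fill (2+0,0+0) = (2,0)
Fill (2+0,0+1) = (2,1)
Fill (2+0,0+2) = (2,2)
Fill (2+0,0+3) = (2,3)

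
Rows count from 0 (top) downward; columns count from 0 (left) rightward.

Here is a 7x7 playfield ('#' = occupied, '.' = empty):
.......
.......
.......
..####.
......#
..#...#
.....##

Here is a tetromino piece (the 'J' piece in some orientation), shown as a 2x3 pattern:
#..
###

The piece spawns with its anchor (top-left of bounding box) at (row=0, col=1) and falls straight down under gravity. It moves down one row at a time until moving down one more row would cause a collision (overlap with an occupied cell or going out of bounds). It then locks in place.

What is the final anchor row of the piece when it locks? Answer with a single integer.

Spawn at (row=0, col=1). Try each row:
  row 0: fits
  row 1: fits
  row 2: blocked -> lock at row 1

Answer: 1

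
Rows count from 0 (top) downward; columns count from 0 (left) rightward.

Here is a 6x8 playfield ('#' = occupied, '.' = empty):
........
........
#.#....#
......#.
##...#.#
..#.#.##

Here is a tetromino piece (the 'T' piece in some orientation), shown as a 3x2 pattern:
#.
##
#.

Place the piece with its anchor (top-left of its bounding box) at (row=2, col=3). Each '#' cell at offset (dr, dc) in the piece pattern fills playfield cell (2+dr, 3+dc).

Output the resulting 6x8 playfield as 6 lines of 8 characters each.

Fill (2+0,3+0) = (2,3)
Fill (2+1,3+0) = (3,3)
Fill (2+1,3+1) = (3,4)
Fill (2+2,3+0) = (4,3)

Answer: ........
........
#.##...#
...##.#.
##.#.#.#
..#.#.##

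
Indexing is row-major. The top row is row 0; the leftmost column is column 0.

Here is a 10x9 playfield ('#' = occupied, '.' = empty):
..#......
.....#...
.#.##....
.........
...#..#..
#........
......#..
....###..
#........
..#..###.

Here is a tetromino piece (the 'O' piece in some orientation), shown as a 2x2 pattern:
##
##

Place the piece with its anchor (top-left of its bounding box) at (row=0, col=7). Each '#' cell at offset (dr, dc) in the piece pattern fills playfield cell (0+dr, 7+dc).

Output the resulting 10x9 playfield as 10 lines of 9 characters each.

Fill (0+0,7+0) = (0,7)
Fill (0+0,7+1) = (0,8)
Fill (0+1,7+0) = (1,7)
Fill (0+1,7+1) = (1,8)

Answer: ..#....##
.....#.##
.#.##....
.........
...#..#..
#........
......#..
....###..
#........
..#..###.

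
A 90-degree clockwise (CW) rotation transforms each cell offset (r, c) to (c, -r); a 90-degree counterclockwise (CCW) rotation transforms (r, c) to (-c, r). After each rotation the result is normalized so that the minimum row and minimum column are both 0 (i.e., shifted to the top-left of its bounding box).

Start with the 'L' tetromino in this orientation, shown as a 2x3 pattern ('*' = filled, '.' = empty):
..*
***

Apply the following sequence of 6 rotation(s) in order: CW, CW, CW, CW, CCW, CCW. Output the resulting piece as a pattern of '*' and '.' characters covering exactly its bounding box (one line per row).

Answer: ***
*..

Derivation:
Start:
..*
***
After rotation 1 (CW):
*.
*.
**
After rotation 2 (CW):
***
*..
After rotation 3 (CW):
**
.*
.*
After rotation 4 (CW):
..*
***
After rotation 5 (CCW):
**
.*
.*
After rotation 6 (CCW):
***
*..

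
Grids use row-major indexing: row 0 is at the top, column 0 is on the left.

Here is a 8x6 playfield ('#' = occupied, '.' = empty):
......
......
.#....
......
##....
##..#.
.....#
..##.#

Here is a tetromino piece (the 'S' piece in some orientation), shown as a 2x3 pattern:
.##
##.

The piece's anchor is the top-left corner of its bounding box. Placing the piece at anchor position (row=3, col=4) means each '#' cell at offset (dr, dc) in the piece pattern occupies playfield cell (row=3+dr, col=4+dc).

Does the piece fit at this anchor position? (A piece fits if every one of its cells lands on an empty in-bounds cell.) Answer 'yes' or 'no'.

Answer: no

Derivation:
Check each piece cell at anchor (3, 4):
  offset (0,1) -> (3,5): empty -> OK
  offset (0,2) -> (3,6): out of bounds -> FAIL
  offset (1,0) -> (4,4): empty -> OK
  offset (1,1) -> (4,5): empty -> OK
All cells valid: no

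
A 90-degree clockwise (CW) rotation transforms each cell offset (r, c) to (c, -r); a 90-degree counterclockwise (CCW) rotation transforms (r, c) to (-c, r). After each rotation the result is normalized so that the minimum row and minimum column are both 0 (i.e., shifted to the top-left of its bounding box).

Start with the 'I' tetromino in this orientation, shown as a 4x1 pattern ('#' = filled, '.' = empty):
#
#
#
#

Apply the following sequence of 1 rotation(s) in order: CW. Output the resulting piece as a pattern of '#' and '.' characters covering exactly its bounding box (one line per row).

Answer: ####

Derivation:
Start:
#
#
#
#
After rotation 1 (CW):
####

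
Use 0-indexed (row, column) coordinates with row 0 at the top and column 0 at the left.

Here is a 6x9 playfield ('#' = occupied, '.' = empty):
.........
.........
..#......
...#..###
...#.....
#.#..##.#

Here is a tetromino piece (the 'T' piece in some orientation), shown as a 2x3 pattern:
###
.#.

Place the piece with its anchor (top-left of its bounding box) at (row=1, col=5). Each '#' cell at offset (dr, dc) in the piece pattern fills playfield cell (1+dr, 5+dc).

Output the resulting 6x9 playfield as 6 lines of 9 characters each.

Answer: .........
.....###.
..#...#..
...#..###
...#.....
#.#..##.#

Derivation:
Fill (1+0,5+0) = (1,5)
Fill (1+0,5+1) = (1,6)
Fill (1+0,5+2) = (1,7)
Fill (1+1,5+1) = (2,6)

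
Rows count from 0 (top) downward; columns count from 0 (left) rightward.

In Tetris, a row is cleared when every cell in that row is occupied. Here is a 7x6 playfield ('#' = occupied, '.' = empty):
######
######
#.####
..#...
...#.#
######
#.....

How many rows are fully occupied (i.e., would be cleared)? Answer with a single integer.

Answer: 3

Derivation:
Check each row:
  row 0: 0 empty cells -> FULL (clear)
  row 1: 0 empty cells -> FULL (clear)
  row 2: 1 empty cell -> not full
  row 3: 5 empty cells -> not full
  row 4: 4 empty cells -> not full
  row 5: 0 empty cells -> FULL (clear)
  row 6: 5 empty cells -> not full
Total rows cleared: 3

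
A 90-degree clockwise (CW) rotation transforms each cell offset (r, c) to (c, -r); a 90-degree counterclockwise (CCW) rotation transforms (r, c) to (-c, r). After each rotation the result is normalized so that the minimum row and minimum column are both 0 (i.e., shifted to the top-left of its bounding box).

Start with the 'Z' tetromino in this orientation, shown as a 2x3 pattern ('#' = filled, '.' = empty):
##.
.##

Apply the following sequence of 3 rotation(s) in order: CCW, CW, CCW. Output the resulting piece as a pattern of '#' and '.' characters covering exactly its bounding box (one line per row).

Answer: .#
##
#.

Derivation:
Start:
##.
.##
After rotation 1 (CCW):
.#
##
#.
After rotation 2 (CW):
##.
.##
After rotation 3 (CCW):
.#
##
#.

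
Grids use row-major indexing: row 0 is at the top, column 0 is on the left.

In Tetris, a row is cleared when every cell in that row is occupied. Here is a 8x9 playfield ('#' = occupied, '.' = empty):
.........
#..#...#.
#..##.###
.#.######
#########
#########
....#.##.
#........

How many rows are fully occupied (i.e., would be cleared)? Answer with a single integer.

Check each row:
  row 0: 9 empty cells -> not full
  row 1: 6 empty cells -> not full
  row 2: 3 empty cells -> not full
  row 3: 2 empty cells -> not full
  row 4: 0 empty cells -> FULL (clear)
  row 5: 0 empty cells -> FULL (clear)
  row 6: 6 empty cells -> not full
  row 7: 8 empty cells -> not full
Total rows cleared: 2

Answer: 2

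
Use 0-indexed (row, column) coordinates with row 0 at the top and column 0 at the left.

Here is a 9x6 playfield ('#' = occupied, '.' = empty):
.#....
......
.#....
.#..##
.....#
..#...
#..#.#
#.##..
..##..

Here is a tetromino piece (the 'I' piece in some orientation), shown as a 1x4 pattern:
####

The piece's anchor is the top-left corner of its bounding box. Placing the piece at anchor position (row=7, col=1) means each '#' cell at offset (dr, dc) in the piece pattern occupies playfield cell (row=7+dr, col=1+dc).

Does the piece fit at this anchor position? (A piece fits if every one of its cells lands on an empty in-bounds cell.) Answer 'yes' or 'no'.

Answer: no

Derivation:
Check each piece cell at anchor (7, 1):
  offset (0,0) -> (7,1): empty -> OK
  offset (0,1) -> (7,2): occupied ('#') -> FAIL
  offset (0,2) -> (7,3): occupied ('#') -> FAIL
  offset (0,3) -> (7,4): empty -> OK
All cells valid: no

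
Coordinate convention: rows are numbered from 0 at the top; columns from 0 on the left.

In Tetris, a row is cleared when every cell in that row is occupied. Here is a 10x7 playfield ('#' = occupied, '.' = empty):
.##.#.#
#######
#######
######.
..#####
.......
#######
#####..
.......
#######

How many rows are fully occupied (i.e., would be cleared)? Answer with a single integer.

Check each row:
  row 0: 3 empty cells -> not full
  row 1: 0 empty cells -> FULL (clear)
  row 2: 0 empty cells -> FULL (clear)
  row 3: 1 empty cell -> not full
  row 4: 2 empty cells -> not full
  row 5: 7 empty cells -> not full
  row 6: 0 empty cells -> FULL (clear)
  row 7: 2 empty cells -> not full
  row 8: 7 empty cells -> not full
  row 9: 0 empty cells -> FULL (clear)
Total rows cleared: 4

Answer: 4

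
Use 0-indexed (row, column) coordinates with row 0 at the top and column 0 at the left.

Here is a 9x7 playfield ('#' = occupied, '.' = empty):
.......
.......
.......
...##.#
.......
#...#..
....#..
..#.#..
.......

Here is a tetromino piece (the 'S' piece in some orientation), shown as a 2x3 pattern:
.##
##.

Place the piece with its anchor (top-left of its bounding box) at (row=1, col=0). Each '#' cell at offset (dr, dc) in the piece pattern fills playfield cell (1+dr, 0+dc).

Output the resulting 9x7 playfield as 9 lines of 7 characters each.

Answer: .......
.##....
##.....
...##.#
.......
#...#..
....#..
..#.#..
.......

Derivation:
Fill (1+0,0+1) = (1,1)
Fill (1+0,0+2) = (1,2)
Fill (1+1,0+0) = (2,0)
Fill (1+1,0+1) = (2,1)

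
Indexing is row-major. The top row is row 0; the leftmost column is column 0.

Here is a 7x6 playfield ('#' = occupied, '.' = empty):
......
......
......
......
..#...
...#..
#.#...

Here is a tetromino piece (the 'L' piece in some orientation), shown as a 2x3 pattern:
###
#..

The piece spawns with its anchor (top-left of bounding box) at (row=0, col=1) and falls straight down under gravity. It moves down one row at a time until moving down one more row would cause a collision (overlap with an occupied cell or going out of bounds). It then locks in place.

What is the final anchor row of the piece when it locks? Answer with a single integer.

Spawn at (row=0, col=1). Try each row:
  row 0: fits
  row 1: fits
  row 2: fits
  row 3: fits
  row 4: blocked -> lock at row 3

Answer: 3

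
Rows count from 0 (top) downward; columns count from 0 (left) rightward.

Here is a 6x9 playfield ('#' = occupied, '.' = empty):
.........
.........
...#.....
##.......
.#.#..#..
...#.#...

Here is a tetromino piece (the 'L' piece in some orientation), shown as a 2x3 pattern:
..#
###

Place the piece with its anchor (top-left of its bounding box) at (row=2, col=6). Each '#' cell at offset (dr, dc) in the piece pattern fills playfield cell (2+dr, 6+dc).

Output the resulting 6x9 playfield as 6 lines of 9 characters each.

Answer: .........
.........
...#....#
##....###
.#.#..#..
...#.#...

Derivation:
Fill (2+0,6+2) = (2,8)
Fill (2+1,6+0) = (3,6)
Fill (2+1,6+1) = (3,7)
Fill (2+1,6+2) = (3,8)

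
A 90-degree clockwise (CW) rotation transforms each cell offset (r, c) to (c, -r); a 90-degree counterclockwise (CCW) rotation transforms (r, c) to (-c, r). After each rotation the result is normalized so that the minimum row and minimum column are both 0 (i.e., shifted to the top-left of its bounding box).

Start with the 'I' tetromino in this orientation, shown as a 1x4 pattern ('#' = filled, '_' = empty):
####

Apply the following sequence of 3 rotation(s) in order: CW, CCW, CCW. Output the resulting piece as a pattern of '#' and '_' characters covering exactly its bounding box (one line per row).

Start:
####
After rotation 1 (CW):
#
#
#
#
After rotation 2 (CCW):
####
After rotation 3 (CCW):
#
#
#
#

Answer: #
#
#
#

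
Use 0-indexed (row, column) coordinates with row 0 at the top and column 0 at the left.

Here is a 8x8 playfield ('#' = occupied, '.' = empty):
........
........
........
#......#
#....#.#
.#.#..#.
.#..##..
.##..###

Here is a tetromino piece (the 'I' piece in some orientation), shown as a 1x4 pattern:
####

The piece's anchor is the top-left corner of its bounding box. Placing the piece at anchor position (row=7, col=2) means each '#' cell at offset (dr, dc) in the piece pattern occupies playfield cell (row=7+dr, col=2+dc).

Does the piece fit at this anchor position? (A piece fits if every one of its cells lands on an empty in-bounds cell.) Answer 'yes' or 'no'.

Answer: no

Derivation:
Check each piece cell at anchor (7, 2):
  offset (0,0) -> (7,2): occupied ('#') -> FAIL
  offset (0,1) -> (7,3): empty -> OK
  offset (0,2) -> (7,4): empty -> OK
  offset (0,3) -> (7,5): occupied ('#') -> FAIL
All cells valid: no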